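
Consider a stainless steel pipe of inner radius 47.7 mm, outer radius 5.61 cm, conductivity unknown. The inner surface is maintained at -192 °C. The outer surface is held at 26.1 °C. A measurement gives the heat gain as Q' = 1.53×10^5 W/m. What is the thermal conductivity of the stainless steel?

k = 18.1 W/m·K

ΣR = ΔT/Q' = |-192 − 26.1|/1.53×10^5 = 0.001425 m·K/W
ln(r₂/r₁)/(2πk) = 0.001425 ⇒ k = 0.1622/(2π·0.001425) = 18.1 W/m·K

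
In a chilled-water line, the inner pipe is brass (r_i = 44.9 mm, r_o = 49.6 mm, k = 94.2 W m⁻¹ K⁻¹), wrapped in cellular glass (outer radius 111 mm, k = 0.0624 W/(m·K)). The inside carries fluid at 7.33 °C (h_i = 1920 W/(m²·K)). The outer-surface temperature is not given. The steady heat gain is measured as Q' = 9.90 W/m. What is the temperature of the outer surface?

T_out = 27.7 °C

Sum the resistances:
  R'_conv,in = 1/(2πr h) = 1/(2π·0.0449·1920) = 0.001846 m·K/W
  R'_brass = ln(0.0496/0.0449)/(2πk) = 0.09955/(2π·94.2) = 1.682×10^-4 m·K/W
  R'_cellular glass = ln(0.111/0.0496)/(2πk) = 0.8055/(2π·0.0624) = 2.055 m·K/W
ΣR = 2.057 m·K/W
ΔT = Q'·ΣR = 9.90 × 2.057 = 20.36 K
Heat flows inward, so T_out = T_in + ΔT = 7.33 + 20.36 = 27.7 °C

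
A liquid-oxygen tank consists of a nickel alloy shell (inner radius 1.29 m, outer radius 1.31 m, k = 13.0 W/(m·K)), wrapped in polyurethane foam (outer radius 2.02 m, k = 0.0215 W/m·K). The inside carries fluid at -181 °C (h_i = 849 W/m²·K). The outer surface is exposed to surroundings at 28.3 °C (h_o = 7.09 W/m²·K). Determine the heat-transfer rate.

Treat each layer as a resistance in series:
  R_conv,in = 1/(4πr²h) = 1/(4π·1.29²·849) = 5.633×10^-5 K/W
  R_nickel alloy = (1/1.29 − 1/1.31)/(4πk) = 0.01184/(4π·13.0) = 7.245×10^-5 K/W
  R_polyurethane foam = (1/1.31 − 1/2.02)/(4πk) = 0.2683/(4π·0.0215) = 0.9931 K/W
  R_conv,out = 1/(4πr²h) = 1/(4π·2.02²·7.09) = 0.002751 K/W
ΣR = 5.633×10^-5 + 7.245×10^-5 + 0.9931 + 0.002751 = 0.9960 K/W
Q = ΔT/ΣR = (-181 °C − 28.3 °C)/0.9960 = -210 W
(Negative Q ⇒ heat flows inward; heat gain = 210 W.)

Q = 210 W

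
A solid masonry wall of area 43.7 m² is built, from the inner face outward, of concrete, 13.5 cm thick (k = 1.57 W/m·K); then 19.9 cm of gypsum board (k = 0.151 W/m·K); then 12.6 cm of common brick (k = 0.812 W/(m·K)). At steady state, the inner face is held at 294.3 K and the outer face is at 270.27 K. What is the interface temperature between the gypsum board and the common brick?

Series thermal resistances, inner to outer:
  R_concrete = L/(kA) = 0.135/(1.57·43.7) = 0.001968 K/W
  R_gypsum board = L/(kA) = 0.199/(0.151·43.7) = 0.03016 K/W
  R_common brick = L/(kA) = 0.126/(0.812·43.7) = 0.003551 K/W
ΣR = 0.001968 + 0.03016 + 0.003551 = 0.03568 K/W
Q = ΔT/ΣR = (294.3 K − 270.27 K)/0.03568 = 673.5 W
From the inner boundary to the gypsum board/common brick interface, ΣR_partial = 0.03213 K/W.
T_interface = T_in − Q·ΣR_partial = 294.3 K − (673.5)(0.03213) = 272.66 K

T = 272.66 K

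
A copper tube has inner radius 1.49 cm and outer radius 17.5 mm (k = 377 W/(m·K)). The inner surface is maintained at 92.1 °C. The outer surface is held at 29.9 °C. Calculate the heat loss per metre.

Q' = 2πk·ΔT/ln(r₂/r₁) = 2π × 377 × 62.2 / ln(0.0175/0.0149) = 9.16×10^5 W/m

Q' = 916 kW/m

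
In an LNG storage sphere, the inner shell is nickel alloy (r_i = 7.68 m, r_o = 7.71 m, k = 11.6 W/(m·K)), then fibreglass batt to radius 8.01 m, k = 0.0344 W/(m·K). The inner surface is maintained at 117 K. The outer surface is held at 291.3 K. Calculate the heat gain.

Q = 15500 W

Treat each layer as a resistance in series:
  R_nickel alloy = (1/7.68 − 1/7.71)/(4πk) = 5.066×10^-4/(4π·11.6) = 3.476×10^-6 K/W
  R_fibreglass batt = (1/7.71 − 1/8.01)/(4πk) = 0.004858/(4π·0.0344) = 0.01124 K/W
ΣR = 3.476×10^-6 + 0.01124 = 0.01124 K/W
Q = ΔT/ΣR = (117 K − 291.3 K)/0.01124 = -15500 W
(Negative Q ⇒ heat flows inward; heat gain = 15500 W.)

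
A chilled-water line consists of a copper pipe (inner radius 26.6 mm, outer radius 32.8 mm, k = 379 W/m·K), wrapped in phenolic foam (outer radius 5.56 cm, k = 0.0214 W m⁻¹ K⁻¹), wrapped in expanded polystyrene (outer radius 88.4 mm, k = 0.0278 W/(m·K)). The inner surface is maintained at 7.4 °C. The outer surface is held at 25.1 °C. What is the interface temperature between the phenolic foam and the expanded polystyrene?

T = 18.0 °C

Resistance network (inner→outer):
  R'_copper = ln(0.0328/0.0266)/(2πk) = 0.2095/(2π·379) = 8.798×10^-5 m·K/W
  R'_phenolic foam = ln(0.0556/0.0328)/(2πk) = 0.5278/(2π·0.0214) = 3.925 m·K/W
  R'_expanded polystyrene = ln(0.0884/0.0556)/(2πk) = 0.4637/(2π·0.0278) = 2.655 m·K/W
ΣR = 8.798×10^-5 + 3.925 + 2.655 = 6.580 m·K/W
Q' = ΔT/ΣR = (7.4 °C − 25.1 °C)/6.580 = -2.690 W/m
From the inner boundary to the phenolic foam/expanded polystyrene interface, ΣR_partial = 3.925 m·K/W.
T_interface = T_in − Q'·ΣR_partial = 7.4 °C − (-2.690)(3.925) = 18.0 °C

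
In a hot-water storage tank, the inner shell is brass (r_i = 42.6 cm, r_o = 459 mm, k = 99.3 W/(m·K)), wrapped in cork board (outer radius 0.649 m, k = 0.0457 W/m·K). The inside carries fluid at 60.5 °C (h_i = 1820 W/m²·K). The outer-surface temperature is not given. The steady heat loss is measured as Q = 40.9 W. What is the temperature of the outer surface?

T_out = 15.1 °C

Sum the resistances:
  R_conv,in = 1/(4πr²h) = 1/(4π·0.426²·1820) = 2.409×10^-4 K/W
  R_brass = (1/0.426 − 1/0.459)/(4πk) = 0.1688/(4π·99.3) = 1.352×10^-4 K/W
  R_cork board = (1/0.459 − 1/0.649)/(4πk) = 0.6378/(4π·0.0457) = 1.111 K/W
ΣR = 1.111 K/W
ΔT = Q·ΣR = 40.9 × 1.111 = 45.44 K
Heat flows outward, so T_out = T_in − ΔT = 60.5 − 45.44 = 15.1 °C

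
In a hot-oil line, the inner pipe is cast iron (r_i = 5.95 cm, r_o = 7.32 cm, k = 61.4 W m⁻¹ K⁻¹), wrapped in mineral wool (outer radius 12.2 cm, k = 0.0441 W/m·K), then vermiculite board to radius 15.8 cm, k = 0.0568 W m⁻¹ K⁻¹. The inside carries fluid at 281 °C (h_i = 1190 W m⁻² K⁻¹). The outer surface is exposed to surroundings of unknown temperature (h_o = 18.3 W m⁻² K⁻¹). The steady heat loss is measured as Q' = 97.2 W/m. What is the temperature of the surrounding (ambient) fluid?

Series resistances:
  R'_conv,in = 1/(2πr h) = 1/(2π·0.0595·1190) = 0.002248 m·K/W
  R'_cast iron = ln(0.0732/0.0595)/(2πk) = 0.2072/(2π·61.4) = 5.371×10^-4 m·K/W
  R'_mineral wool = ln(0.122/0.0732)/(2πk) = 0.5108/(2π·0.0441) = 1.844 m·K/W
  R'_vermiculite board = ln(0.158/0.122)/(2πk) = 0.2586/(2π·0.0568) = 0.7245 m·K/W
  R'_conv,out = 1/(2πr h) = 1/(2π·0.158·18.3) = 0.05504 m·K/W
ΣR = 2.626 m·K/W
ΔT = Q'·ΣR = 97.2 × 2.626 = 255.2 K
Heat flows outward, so T_out = T_in − ΔT = 281 − 255.2 = 25.8 °C

T_out = 25.8 °C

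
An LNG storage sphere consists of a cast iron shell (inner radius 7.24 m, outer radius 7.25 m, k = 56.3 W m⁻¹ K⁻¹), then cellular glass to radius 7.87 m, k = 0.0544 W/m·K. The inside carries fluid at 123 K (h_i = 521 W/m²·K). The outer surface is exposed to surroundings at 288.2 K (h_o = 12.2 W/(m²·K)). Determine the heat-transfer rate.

Resistance network (inner→outer):
  R_conv,in = 1/(4πr²h) = 1/(4π·7.24²·521) = 2.914×10^-6 K/W
  R_cast iron = (1/7.24 − 1/7.25)/(4πk) = 1.905×10^-4/(4π·56.3) = 2.693×10^-7 K/W
  R_cellular glass = (1/7.25 − 1/7.87)/(4πk) = 0.01087/(4π·0.0544) = 0.01590 K/W
  R_conv,out = 1/(4πr²h) = 1/(4π·7.87²·12.2) = 1.053×10^-4 K/W
ΣR = 2.914×10^-6 + 2.693×10^-7 + 0.01590 + 1.053×10^-4 = 0.01601 K/W
Q = ΔT/ΣR = (123 K − 288.2 K)/0.01601 = -10300 W
(Negative Q ⇒ heat flows inward; heat gain = 10300 W.)

Q = 10.3 kW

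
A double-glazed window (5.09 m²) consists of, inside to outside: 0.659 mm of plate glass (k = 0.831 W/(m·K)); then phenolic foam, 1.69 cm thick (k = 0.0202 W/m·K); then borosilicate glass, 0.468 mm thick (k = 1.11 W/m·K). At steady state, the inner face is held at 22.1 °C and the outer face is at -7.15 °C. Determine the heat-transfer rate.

Q = 178 W

Resistance network (inner→outer):
  R_plate glass = L/(kA) = 6.59×10^-4/(0.831·5.09) = 1.558×10^-4 K/W
  R_phenolic foam = L/(kA) = 0.0169/(0.0202·5.09) = 0.1644 K/W
  R_borosilicate glass = L/(kA) = 4.68×10^-4/(1.11·5.09) = 8.283×10^-5 K/W
ΣR = 1.558×10^-4 + 0.1644 + 8.283×10^-5 = 0.1646 K/W
Q = ΔT/ΣR = (22.1 °C − -7.15 °C)/0.1646 = 178 W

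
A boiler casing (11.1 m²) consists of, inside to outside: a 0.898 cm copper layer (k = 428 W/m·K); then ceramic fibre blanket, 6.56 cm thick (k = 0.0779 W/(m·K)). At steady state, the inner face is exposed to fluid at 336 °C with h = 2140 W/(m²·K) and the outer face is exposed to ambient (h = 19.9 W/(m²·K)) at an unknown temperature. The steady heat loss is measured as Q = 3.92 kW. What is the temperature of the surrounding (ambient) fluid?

Sum the resistances:
  R_conv,in = 1/(hA) = 1/(2140·11.1) = 4.210×10^-5 K/W
  R_copper = L/(kA) = 0.00898/(428·11.1) = 1.890×10^-6 K/W
  R_ceramic fibre blanket = L/(kA) = 0.0656/(0.0779·11.1) = 0.07587 K/W
  R_conv,out = 1/(hA) = 1/(19.9·11.1) = 0.004527 K/W
ΣR = 0.08044 K/W
ΔT = Q·ΣR = 3920 × 0.08044 = 315.3 K
Heat flows outward, so T_out = T_in − ΔT = 336 − 315.3 = 20.7 °C

T_out = 20.7 °C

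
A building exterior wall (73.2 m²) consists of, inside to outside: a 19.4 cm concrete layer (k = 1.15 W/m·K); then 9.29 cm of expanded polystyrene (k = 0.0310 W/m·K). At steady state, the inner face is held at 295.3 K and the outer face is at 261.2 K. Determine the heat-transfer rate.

Q = 789 W

Series thermal resistances, inner to outer:
  R_concrete = L/(kA) = 0.194/(1.15·73.2) = 0.002305 K/W
  R_expanded polystyrene = L/(kA) = 0.0929/(0.0310·73.2) = 0.04094 K/W
ΣR = 0.002305 + 0.04094 = 0.04324 K/W
Q = ΔT/ΣR = (295.3 K − 261.2 K)/0.04324 = 789 W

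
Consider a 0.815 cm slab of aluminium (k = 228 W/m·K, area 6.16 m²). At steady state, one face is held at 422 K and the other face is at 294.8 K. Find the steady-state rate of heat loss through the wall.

Q = 2.19×10^7 W

Q = kA·ΔT/L = 228 × 6.16 × |422 K − 294.8 K| / 0.00815 = 2.19×10^7 W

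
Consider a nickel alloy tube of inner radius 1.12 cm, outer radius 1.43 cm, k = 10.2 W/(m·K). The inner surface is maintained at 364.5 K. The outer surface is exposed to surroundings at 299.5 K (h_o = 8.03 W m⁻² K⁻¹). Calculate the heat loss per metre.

Series thermal resistances, inner to outer:
  R'_nickel alloy = ln(0.0143/0.0112)/(2πk) = 0.2443/(2π·10.2) = 0.003813 m·K/W
  R'_conv,out = 1/(2πr h) = 1/(2π·0.0143·8.03) = 1.386 m·K/W
ΣR = 0.003813 + 1.386 = 1.390 m·K/W
Q' = ΔT/ΣR = (364.5 K − 299.5 K)/1.390 = 46.8 W/m

Q' = 46.8 W/m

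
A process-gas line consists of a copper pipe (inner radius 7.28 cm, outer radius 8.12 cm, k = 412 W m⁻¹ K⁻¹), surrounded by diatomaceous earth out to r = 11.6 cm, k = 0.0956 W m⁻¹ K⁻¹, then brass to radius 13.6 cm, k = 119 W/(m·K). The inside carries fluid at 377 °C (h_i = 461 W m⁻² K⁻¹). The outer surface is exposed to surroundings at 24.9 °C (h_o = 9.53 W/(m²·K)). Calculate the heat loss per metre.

Series thermal resistances, inner to outer:
  R'_conv,in = 1/(2πr h) = 1/(2π·0.0728·461) = 0.004742 m·K/W
  R'_copper = ln(0.0812/0.0728)/(2πk) = 0.1092/(2π·412) = 4.218×10^-5 m·K/W
  R'_diatomaceous earth = ln(0.116/0.0812)/(2πk) = 0.3567/(2π·0.0956) = 0.5938 m·K/W
  R'_brass = ln(0.136/0.116)/(2πk) = 0.1591/(2π·119) = 2.127×10^-4 m·K/W
  R'_conv,out = 1/(2πr h) = 1/(2π·0.136·9.53) = 0.1228 m·K/W
ΣR = 0.004742 + 4.218×10^-5 + 0.5938 + 2.127×10^-4 + 0.1228 = 0.7216 m·K/W
Q' = ΔT/ΣR = (377 °C − 24.9 °C)/0.7216 = 488 W/m

Q' = 488 W/m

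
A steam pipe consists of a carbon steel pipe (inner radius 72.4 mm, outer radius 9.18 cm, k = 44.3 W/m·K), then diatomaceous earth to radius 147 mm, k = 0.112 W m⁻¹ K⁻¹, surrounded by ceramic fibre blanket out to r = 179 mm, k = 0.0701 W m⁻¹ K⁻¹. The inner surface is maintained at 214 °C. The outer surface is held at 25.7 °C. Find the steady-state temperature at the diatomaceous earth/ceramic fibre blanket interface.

Treat each layer as a resistance in series:
  R'_carbon steel = ln(0.0918/0.0724)/(2πk) = 0.2374/(2π·44.3) = 8.529×10^-4 m·K/W
  R'_diatomaceous earth = ln(0.147/0.0918)/(2πk) = 0.4708/(2π·0.112) = 0.6690 m·K/W
  R'_ceramic fibre blanket = ln(0.179/0.147)/(2πk) = 0.1970/(2π·0.0701) = 0.4472 m·K/W
ΣR = 8.529×10^-4 + 0.6690 + 0.4472 = 1.117 m·K/W
Q' = ΔT/ΣR = (214 °C − 25.7 °C)/1.117 = 168.6 W/m
From the inner boundary to the diatomaceous earth/ceramic fibre blanket interface, ΣR_partial = 0.6699 m·K/W.
T_interface = T_in − Q'·ΣR_partial = 214 °C − (168.6)(0.6699) = 101 °C

T = 101 °C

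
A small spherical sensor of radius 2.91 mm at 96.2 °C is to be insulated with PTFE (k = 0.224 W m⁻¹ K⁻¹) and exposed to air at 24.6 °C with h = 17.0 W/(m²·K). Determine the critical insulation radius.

r_cr = 2.64 cm

For a sphere, r_cr = 2k_ins/h = 2·0.224/17.0 = 0.0264 m = 2.64 cm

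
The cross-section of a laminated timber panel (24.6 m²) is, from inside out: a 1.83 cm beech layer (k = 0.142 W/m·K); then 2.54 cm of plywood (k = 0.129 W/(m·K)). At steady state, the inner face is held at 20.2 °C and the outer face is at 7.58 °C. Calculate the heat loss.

Q = 953 W

Series thermal resistances, inner to outer:
  R_beech = L/(kA) = 0.0183/(0.142·24.6) = 0.005239 K/W
  R_plywood = L/(kA) = 0.0254/(0.129·24.6) = 0.008004 K/W
ΣR = 0.005239 + 0.008004 = 0.01324 K/W
Q = ΔT/ΣR = (20.2 °C − 7.58 °C)/0.01324 = 953 W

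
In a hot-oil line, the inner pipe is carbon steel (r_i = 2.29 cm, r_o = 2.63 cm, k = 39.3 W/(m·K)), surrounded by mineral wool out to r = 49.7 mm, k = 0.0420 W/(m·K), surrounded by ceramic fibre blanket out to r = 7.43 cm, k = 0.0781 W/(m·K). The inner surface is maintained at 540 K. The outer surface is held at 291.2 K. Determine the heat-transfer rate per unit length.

Resistance network (inner→outer):
  R'_carbon steel = ln(0.0263/0.0229)/(2πk) = 0.1384/(2π·39.3) = 5.606×10^-4 m·K/W
  R'_mineral wool = ln(0.0497/0.0263)/(2πk) = 0.6364/(2π·0.0420) = 2.412 m·K/W
  R'_ceramic fibre blanket = ln(0.0743/0.0497)/(2πk) = 0.4021/(2π·0.0781) = 0.8194 m·K/W
ΣR = 5.606×10^-4 + 2.412 + 0.8194 = 3.232 m·K/W
Q' = ΔT/ΣR = (540 K − 291.2 K)/3.232 = 77.0 W/m

Q' = 77.0 W/m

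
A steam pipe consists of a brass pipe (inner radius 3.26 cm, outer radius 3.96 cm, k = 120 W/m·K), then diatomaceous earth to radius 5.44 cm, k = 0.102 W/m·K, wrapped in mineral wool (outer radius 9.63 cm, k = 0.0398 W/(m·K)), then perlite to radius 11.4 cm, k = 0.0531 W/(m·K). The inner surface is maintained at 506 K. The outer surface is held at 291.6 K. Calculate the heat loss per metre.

Q' = 65.3 W/m

Treat each layer as a resistance in series:
  R'_brass = ln(0.0396/0.0326)/(2πk) = 0.1945/(2π·120) = 2.580×10^-4 m·K/W
  R'_diatomaceous earth = ln(0.0544/0.0396)/(2πk) = 0.3175/(2π·0.102) = 0.4955 m·K/W
  R'_mineral wool = ln(0.0963/0.0544)/(2πk) = 0.5711/(2π·0.0398) = 2.284 m·K/W
  R'_perlite = ln(0.114/0.0963)/(2πk) = 0.1687/(2π·0.0531) = 0.5057 m·K/W
ΣR = 2.580×10^-4 + 0.4955 + 2.284 + 0.5057 = 3.285 m·K/W
Q' = ΔT/ΣR = (506 K − 291.6 K)/3.285 = 65.3 W/m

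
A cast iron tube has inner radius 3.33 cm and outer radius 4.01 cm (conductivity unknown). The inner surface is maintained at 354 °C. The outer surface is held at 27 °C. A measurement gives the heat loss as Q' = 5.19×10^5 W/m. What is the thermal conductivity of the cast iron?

ΣR = ΔT/Q' = |354 − 27|/5.19×10^5 = 6.301×10^-4 m·K/W
ln(r₂/r₁)/(2πk) = 6.301×10^-4 ⇒ k = 0.1858/(2π·6.301×10^-4) = 46.9 W/m·K

k = 46.9 W/m·K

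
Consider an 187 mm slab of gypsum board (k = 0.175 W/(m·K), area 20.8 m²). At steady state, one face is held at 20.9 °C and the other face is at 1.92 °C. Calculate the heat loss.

Q = 369 W

Q = kA·ΔT/L = 0.175 × 20.8 × |20.9 °C − 1.92 °C| / 0.187 = 369 W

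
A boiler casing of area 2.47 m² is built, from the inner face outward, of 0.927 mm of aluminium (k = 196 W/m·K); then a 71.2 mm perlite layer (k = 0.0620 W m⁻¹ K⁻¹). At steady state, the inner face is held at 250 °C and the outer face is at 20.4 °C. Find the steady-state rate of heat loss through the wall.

Resistance network (inner→outer):
  R_aluminium = L/(kA) = 9.27×10^-4/(196·2.47) = 1.915×10^-6 K/W
  R_perlite = L/(kA) = 0.0712/(0.0620·2.47) = 0.4649 K/W
ΣR = 1.915×10^-6 + 0.4649 = 0.4649 K/W
Q = ΔT/ΣR = (250 °C − 20.4 °C)/0.4649 = 494 W

Q = 494 W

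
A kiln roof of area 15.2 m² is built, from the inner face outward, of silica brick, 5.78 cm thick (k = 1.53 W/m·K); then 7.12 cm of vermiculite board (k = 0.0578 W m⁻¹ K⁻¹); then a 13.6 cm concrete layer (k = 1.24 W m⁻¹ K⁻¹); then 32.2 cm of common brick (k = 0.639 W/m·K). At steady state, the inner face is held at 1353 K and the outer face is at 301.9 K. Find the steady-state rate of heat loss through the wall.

Q = 8480 W

Treat each layer as a resistance in series:
  R_silica brick = L/(kA) = 0.0578/(1.53·15.2) = 0.002485 K/W
  R_vermiculite board = L/(kA) = 0.0712/(0.0578·15.2) = 0.08104 K/W
  R_concrete = L/(kA) = 0.136/(1.24·15.2) = 0.007216 K/W
  R_common brick = L/(kA) = 0.322/(0.639·15.2) = 0.03315 K/W
ΣR = 0.002485 + 0.08104 + 0.007216 + 0.03315 = 0.1239 K/W
Q = ΔT/ΣR = (1353 K − 301.9 K)/0.1239 = 8480 W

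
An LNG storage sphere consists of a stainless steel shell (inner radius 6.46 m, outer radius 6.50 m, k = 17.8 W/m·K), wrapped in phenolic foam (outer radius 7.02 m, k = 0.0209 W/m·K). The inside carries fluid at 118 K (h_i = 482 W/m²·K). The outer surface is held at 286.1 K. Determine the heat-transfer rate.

Treat each layer as a resistance in series:
  R_conv,in = 1/(4πr²h) = 1/(4π·6.46²·482) = 3.956×10^-6 K/W
  R_stainless steel = (1/6.46 − 1/6.50)/(4πk) = 9.526×10^-4/(4π·17.8) = 4.259×10^-6 K/W
  R_phenolic foam = (1/6.50 − 1/7.02)/(4πk) = 0.01140/(4π·0.0209) = 0.04339 K/W
ΣR = 3.956×10^-6 + 4.259×10^-6 + 0.04339 = 0.04340 K/W
Q = ΔT/ΣR = (118 K − 286.1 K)/0.04340 = -3870 W
(Negative Q ⇒ heat flows inward; heat gain = 3870 W.)

Q = 3.87 kW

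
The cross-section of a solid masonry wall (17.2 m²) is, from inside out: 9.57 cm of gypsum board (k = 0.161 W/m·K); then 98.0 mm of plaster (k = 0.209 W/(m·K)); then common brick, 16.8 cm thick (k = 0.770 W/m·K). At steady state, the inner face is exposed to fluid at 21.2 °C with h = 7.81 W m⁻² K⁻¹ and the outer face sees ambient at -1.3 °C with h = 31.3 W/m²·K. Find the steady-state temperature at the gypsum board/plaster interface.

Resistance network (inner→outer):
  R_conv,in = 1/(hA) = 1/(7.81·17.2) = 0.007444 K/W
  R_gypsum board = L/(kA) = 0.0957/(0.161·17.2) = 0.03456 K/W
  R_plaster = L/(kA) = 0.0980/(0.209·17.2) = 0.02726 K/W
  R_common brick = L/(kA) = 0.168/(0.770·17.2) = 0.01268 K/W
  R_conv,out = 1/(hA) = 1/(31.3·17.2) = 0.001857 K/W
ΣR = 0.007444 + 0.03456 + 0.02726 + 0.01268 + 0.001857 = 0.08380 K/W
Q = ΔT/ΣR = (21.2 °C − -1.3 °C)/0.08380 = 268.5 W
From the inner boundary to the gypsum board/plaster interface, ΣR_partial = 0.04200 K/W.
T_interface = T_in − Q·ΣR_partial = 21.2 °C − (268.5)(0.04200) = 9.92 °C

T = 9.92 °C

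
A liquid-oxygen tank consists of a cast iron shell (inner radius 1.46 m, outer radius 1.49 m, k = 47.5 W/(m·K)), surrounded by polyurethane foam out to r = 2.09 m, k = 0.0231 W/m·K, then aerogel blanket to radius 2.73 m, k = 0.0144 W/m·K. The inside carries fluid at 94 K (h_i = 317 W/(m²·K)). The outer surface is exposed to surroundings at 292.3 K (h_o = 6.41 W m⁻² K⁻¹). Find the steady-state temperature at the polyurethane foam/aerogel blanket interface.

Treat each layer as a resistance in series:
  R_conv,in = 1/(4πr²h) = 1/(4π·1.46²·317) = 1.178×10^-4 K/W
  R_cast iron = (1/1.46 − 1/1.49)/(4πk) = 0.01379/(4π·47.5) = 2.310×10^-5 K/W
  R_polyurethane foam = (1/1.49 − 1/2.09)/(4πk) = 0.1927/(4π·0.0231) = 0.6637 K/W
  R_aerogel blanket = (1/2.09 − 1/2.73)/(4πk) = 0.1122/(4π·0.0144) = 0.6199 K/W
  R_conv,out = 1/(4πr²h) = 1/(4π·2.73²·6.41) = 0.001666 K/W
ΣR = 1.178×10^-4 + 2.310×10^-5 + 0.6637 + 0.6199 + 0.001666 = 1.285 K/W
Q = ΔT/ΣR = (94 K − 292.3 K)/1.285 = -154.3 W
From the inner boundary to the polyurethane foam/aerogel blanket interface, ΣR_partial = 0.6638 K/W.
T_interface = T_in − Q·ΣR_partial = 94 K − (-154.3)(0.6638) = 196.4 K

T = 196.4 K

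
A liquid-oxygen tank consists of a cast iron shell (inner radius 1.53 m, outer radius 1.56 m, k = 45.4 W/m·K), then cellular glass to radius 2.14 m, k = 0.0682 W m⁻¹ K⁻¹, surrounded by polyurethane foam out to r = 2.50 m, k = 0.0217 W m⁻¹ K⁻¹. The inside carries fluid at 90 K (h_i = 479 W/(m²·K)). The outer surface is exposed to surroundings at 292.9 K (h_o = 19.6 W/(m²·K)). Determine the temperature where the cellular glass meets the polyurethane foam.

T = 181.4 K

Treat each layer as a resistance in series:
  R_conv,in = 1/(4πr²h) = 1/(4π·1.53²·479) = 7.097×10^-5 K/W
  R_cast iron = (1/1.53 − 1/1.56)/(4πk) = 0.01257/(4π·45.4) = 2.203×10^-5 K/W
  R_cellular glass = (1/1.56 − 1/2.14)/(4πk) = 0.1737/(4π·0.0682) = 0.2027 K/W
  R_polyurethane foam = (1/2.14 − 1/2.50)/(4πk) = 0.06729/(4π·0.0217) = 0.2468 K/W
  R_conv,out = 1/(4πr²h) = 1/(4π·2.50²·19.6) = 6.496×10^-4 K/W
ΣR = 7.097×10^-5 + 2.203×10^-5 + 0.2027 + 0.2468 + 6.496×10^-4 = 0.4502 K/W
Q = ΔT/ΣR = (90 K − 292.9 K)/0.4502 = -450.7 W
From the inner boundary to the cellular glass/polyurethane foam interface, ΣR_partial = 0.2028 K/W.
T_interface = T_in − Q·ΣR_partial = 90 K − (-450.7)(0.2028) = 181.4 K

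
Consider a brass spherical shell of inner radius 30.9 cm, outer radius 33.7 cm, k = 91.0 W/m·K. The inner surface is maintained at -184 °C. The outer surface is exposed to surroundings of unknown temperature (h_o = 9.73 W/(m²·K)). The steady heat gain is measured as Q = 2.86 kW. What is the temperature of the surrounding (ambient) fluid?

Sum the resistances:
  R_brass = (1/0.309 − 1/0.337)/(4πk) = 0.2689/(4π·91.0) = 2.351×10^-4 K/W
  R_conv,out = 1/(4πr²h) = 1/(4π·0.337²·9.73) = 0.07201 K/W
ΣR = 0.07225 K/W
ΔT = Q·ΣR = 2860 × 0.07225 = 206.6 K
Heat flows inward, so T_out = T_in + ΔT = -184 + 206.6 = 22.6 °C

T_out = 22.6 °C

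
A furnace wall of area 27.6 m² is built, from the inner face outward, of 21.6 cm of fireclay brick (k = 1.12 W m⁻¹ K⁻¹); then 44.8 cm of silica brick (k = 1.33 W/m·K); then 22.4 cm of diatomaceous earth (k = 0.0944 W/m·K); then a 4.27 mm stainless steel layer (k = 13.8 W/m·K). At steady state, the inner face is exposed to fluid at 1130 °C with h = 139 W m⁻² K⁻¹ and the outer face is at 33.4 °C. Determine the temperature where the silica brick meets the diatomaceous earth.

T = 928 °C

Series thermal resistances, inner to outer:
  R_conv,in = 1/(hA) = 1/(139·27.6) = 2.607×10^-4 K/W
  R_fireclay brick = L/(kA) = 0.216/(1.12·27.6) = 0.006988 K/W
  R_silica brick = L/(kA) = 0.448/(1.33·27.6) = 0.01220 K/W
  R_diatomaceous earth = L/(kA) = 0.224/(0.0944·27.6) = 0.08597 K/W
  R_stainless steel = L/(kA) = 0.00427/(13.8·27.6) = 1.121×10^-5 K/W
ΣR = 2.607×10^-4 + 0.006988 + 0.01220 + 0.08597 + 1.121×10^-5 = 0.1054 K/W
Q = ΔT/ΣR = (1130 °C − 33.4 °C)/0.1054 = 10400 W
From the inner boundary to the silica brick/diatomaceous earth interface, ΣR_partial = 0.01945 K/W.
T_interface = T_in − Q·ΣR_partial = 1130 °C − (10400)(0.01945) = 928 °C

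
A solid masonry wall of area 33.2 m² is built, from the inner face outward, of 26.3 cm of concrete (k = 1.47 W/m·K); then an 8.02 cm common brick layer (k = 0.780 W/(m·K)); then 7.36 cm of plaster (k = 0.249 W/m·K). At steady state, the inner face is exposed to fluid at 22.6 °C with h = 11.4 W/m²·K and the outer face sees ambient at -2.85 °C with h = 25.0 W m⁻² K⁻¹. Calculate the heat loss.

Q = 1200 W

Series thermal resistances, inner to outer:
  R_conv,in = 1/(hA) = 1/(11.4·33.2) = 0.002642 K/W
  R_concrete = L/(kA) = 0.263/(1.47·33.2) = 0.005389 K/W
  R_common brick = L/(kA) = 0.0802/(0.780·33.2) = 0.003097 K/W
  R_plaster = L/(kA) = 0.0736/(0.249·33.2) = 0.008903 K/W
  R_conv,out = 1/(hA) = 1/(25.0·33.2) = 0.001205 K/W
ΣR = 0.002642 + 0.005389 + 0.003097 + 0.008903 + 0.001205 = 0.02124 K/W
Q = ΔT/ΣR = (22.6 °C − -2.85 °C)/0.02124 = 1200 W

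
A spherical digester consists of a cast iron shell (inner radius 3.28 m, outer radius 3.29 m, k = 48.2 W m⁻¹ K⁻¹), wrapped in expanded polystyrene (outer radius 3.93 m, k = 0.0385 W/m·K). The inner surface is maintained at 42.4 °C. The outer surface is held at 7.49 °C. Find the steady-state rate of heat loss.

Treat each layer as a resistance in series:
  R_cast iron = (1/3.28 − 1/3.29)/(4πk) = 9.267×10^-4/(4π·48.2) = 1.530×10^-6 K/W
  R_expanded polystyrene = (1/3.29 − 1/3.93)/(4πk) = 0.04950/(4π·0.0385) = 0.1023 K/W
ΣR = 1.530×10^-6 + 0.1023 = 0.1023 K/W
Q = ΔT/ΣR = (42.4 °C − 7.49 °C)/0.1023 = 341 W

Q = 341 W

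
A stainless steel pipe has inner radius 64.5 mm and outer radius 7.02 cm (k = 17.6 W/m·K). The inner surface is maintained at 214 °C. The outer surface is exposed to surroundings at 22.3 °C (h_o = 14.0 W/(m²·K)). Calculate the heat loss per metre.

Q' = 1180 W/m

Resistance network (inner→outer):
  R'_stainless steel = ln(0.0702/0.0645)/(2πk) = 0.08468/(2π·17.6) = 7.658×10^-4 m·K/W
  R'_conv,out = 1/(2πr h) = 1/(2π·0.0702·14.0) = 0.1619 m·K/W
ΣR = 7.658×10^-4 + 0.1619 = 0.1627 m·K/W
Q' = ΔT/ΣR = (214 °C − 22.3 °C)/0.1627 = 1180 W/m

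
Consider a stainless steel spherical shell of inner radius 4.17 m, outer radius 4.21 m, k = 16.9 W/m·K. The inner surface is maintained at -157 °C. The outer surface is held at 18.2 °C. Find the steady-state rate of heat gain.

Q = 4πk·ΔT/(1/r₁ − 1/r₂) = 4π × 16.9 × 175.2 / (1/4.17 − 1/4.21) = 1.63×10^7 W

Q = 16300 kW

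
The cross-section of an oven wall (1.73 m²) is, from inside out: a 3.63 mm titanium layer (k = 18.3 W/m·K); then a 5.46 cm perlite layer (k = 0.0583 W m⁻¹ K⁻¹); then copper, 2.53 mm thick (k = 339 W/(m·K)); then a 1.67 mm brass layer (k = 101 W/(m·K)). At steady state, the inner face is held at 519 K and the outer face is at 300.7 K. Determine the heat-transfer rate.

Treat each layer as a resistance in series:
  R_titanium = L/(kA) = 0.00363/(18.3·1.73) = 1.147×10^-4 K/W
  R_perlite = L/(kA) = 0.0546/(0.0583·1.73) = 0.5413 K/W
  R_copper = L/(kA) = 0.00253/(339·1.73) = 4.314×10^-6 K/W
  R_brass = L/(kA) = 0.00167/(101·1.73) = 9.558×10^-6 K/W
ΣR = 1.147×10^-4 + 0.5413 + 4.314×10^-6 + 9.558×10^-6 = 0.5414 K/W
Q = ΔT/ΣR = (519 K − 300.7 K)/0.5414 = 403 W

Q = 403 W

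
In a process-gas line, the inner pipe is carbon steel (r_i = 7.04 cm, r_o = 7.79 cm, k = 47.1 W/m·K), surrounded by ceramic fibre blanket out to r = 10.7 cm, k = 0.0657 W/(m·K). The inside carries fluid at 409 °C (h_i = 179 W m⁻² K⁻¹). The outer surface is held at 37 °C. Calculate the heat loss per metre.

Series thermal resistances, inner to outer:
  R'_conv,in = 1/(2πr h) = 1/(2π·0.0704·179) = 0.01263 m·K/W
  R'_carbon steel = ln(0.0779/0.0704)/(2πk) = 0.1012/(2π·47.1) = 3.421×10^-4 m·K/W
  R'_ceramic fibre blanket = ln(0.107/0.0779)/(2πk) = 0.3174/(2π·0.0657) = 0.7689 m·K/W
ΣR = 0.01263 + 3.421×10^-4 + 0.7689 = 0.7819 m·K/W
Q' = ΔT/ΣR = (409 °C − 37 °C)/0.7819 = 476 W/m

Q' = 476 W/m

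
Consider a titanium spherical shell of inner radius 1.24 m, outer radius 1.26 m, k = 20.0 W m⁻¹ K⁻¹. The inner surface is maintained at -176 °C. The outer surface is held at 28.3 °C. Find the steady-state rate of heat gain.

Q = 4πk·ΔT/(1/r₁ − 1/r₂) = 4π × 20.0 × 204.3 / (1/1.24 − 1/1.26) = 4.01×10^6 W

Q = 4010 kW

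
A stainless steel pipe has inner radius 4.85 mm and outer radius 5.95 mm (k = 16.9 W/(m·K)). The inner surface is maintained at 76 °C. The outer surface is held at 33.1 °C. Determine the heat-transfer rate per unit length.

Q' = 22.3 kW/m

Q' = 2πk·ΔT/ln(r₂/r₁) = 2π × 16.9 × 42.9 / ln(0.00595/0.00485) = 22300 W/m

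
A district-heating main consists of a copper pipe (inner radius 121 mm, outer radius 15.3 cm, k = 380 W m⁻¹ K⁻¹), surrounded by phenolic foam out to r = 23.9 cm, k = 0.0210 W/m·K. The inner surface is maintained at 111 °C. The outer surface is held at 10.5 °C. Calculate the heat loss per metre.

Treat each layer as a resistance in series:
  R'_copper = ln(0.153/0.121)/(2πk) = 0.2346/(2π·380) = 9.828×10^-5 m·K/W
  R'_phenolic foam = ln(0.239/0.153)/(2πk) = 0.4460/(2π·0.0210) = 3.380 m·K/W
ΣR = 9.828×10^-5 + 3.380 = 3.380 m·K/W
Q' = ΔT/ΣR = (111 °C − 10.5 °C)/3.380 = 29.7 W/m

Q' = 29.7 W/m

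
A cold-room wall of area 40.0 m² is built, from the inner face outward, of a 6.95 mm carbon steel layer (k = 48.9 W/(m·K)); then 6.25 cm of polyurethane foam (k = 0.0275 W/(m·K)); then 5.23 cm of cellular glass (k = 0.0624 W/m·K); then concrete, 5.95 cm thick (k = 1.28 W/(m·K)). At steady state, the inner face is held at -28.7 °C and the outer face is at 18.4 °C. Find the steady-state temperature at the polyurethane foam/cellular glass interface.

T = 5.20 °C

Series thermal resistances, inner to outer:
  R_carbon steel = L/(kA) = 0.00695/(48.9·40.0) = 3.553×10^-6 K/W
  R_polyurethane foam = L/(kA) = 0.0625/(0.0275·40.0) = 0.05682 K/W
  R_cellular glass = L/(kA) = 0.0523/(0.0624·40.0) = 0.02095 K/W
  R_concrete = L/(kA) = 0.0595/(1.28·40.0) = 0.001162 K/W
ΣR = 3.553×10^-6 + 0.05682 + 0.02095 + 0.001162 = 0.07894 K/W
Q = ΔT/ΣR = (-28.7 °C − 18.4 °C)/0.07894 = -596.7 W
From the inner boundary to the polyurethane foam/cellular glass interface, ΣR_partial = 0.05682 K/W.
T_interface = T_in − Q·ΣR_partial = -28.7 °C − (-596.7)(0.05682) = 5.20 °C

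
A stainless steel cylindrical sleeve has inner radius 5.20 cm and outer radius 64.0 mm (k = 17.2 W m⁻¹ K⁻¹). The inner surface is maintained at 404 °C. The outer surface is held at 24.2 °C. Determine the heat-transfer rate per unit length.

Q' = 2πk·ΔT/ln(r₂/r₁) = 2π × 17.2 × 379.8 / ln(0.0640/0.0520) = 1.98×10^5 W/m

Q' = 198 kW/m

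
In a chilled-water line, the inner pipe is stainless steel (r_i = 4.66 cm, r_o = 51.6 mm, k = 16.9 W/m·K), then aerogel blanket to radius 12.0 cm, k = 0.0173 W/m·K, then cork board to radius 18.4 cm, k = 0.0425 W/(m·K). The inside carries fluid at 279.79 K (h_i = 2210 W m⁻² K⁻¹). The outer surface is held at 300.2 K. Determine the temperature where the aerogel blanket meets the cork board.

Series thermal resistances, inner to outer:
  R'_conv,in = 1/(2πr h) = 1/(2π·0.0466·2210) = 0.001545 m·K/W
  R'_stainless steel = ln(0.0516/0.0466)/(2πk) = 0.1019/(2π·16.9) = 9.598×10^-4 m·K/W
  R'_aerogel blanket = ln(0.120/0.0516)/(2πk) = 0.8440/(2π·0.0173) = 7.764 m·K/W
  R'_cork board = ln(0.184/0.120)/(2πk) = 0.4274/(2π·0.0425) = 1.601 m·K/W
ΣR = 0.001545 + 9.598×10^-4 + 7.764 + 1.601 = 9.368 m·K/W
Q' = ΔT/ΣR = (279.79 K − 300.2 K)/9.368 = -2.179 W/m
From the inner boundary to the aerogel blanket/cork board interface, ΣR_partial = 7.767 m·K/W.
T_interface = T_in − Q'·ΣR_partial = 279.79 K − (-2.179)(7.767) = 296.7 K

T = 296.7 K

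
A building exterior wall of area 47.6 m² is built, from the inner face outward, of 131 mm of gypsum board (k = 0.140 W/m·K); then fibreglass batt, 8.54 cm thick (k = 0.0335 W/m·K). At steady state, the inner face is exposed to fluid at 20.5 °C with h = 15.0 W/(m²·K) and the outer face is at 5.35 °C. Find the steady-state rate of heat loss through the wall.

Resistance network (inner→outer):
  R_conv,in = 1/(hA) = 1/(15.0·47.6) = 0.001401 K/W
  R_gypsum board = L/(kA) = 0.131/(0.140·47.6) = 0.01966 K/W
  R_fibreglass batt = L/(kA) = 0.0854/(0.0335·47.6) = 0.05356 K/W
ΣR = 0.001401 + 0.01966 + 0.05356 = 0.07462 K/W
Q = ΔT/ΣR = (20.5 °C − 5.35 °C)/0.07462 = 203 W

Q = 203 W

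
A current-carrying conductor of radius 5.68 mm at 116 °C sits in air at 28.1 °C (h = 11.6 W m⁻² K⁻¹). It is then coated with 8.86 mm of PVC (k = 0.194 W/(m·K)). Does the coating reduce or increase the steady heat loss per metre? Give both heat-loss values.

increases: 36.4 → 51.3 W/m

Critical radius for a cylinder: r_cr = k/h = 0.0167 m = 1.67 cm.
Outer radius after coating: r₂ = 0.00568 + 0.00886 = 0.01454 m.
Since r₁ < r_cr and r₂ ≤ r_cr, the coating moves toward the maximum at r_cr — heat loss rises.
Bare: R = 1/(2πr₁h) = 2.416 m·K/W; Q = 87.9/2.416 = 36.4 W/m.
Coated: R = R_cond + R_conv = 1.715 m·K/W; Q = 87.9/1.715 = 51.3 W/m.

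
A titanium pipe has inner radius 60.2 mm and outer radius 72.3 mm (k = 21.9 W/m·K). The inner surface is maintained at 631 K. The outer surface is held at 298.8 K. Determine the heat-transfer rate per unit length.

Q' = 2.50×10^5 W/m

Q' = 2πk·ΔT/ln(r₂/r₁) = 2π × 21.9 × 332.2 / ln(0.0723/0.0602) = 2.50×10^5 W/m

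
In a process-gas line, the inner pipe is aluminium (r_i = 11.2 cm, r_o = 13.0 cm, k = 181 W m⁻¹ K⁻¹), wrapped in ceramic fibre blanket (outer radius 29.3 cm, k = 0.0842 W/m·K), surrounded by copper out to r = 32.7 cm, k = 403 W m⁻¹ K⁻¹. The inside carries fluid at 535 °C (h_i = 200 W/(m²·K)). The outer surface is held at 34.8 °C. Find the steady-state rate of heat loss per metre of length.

Q' = 324 W/m

Resistance network (inner→outer):
  R'_conv,in = 1/(2πr h) = 1/(2π·0.112·200) = 0.007105 m·K/W
  R'_aluminium = ln(0.130/0.112)/(2πk) = 0.1490/(2π·181) = 1.310×10^-4 m·K/W
  R'_ceramic fibre blanket = ln(0.293/0.130)/(2πk) = 0.8126/(2π·0.0842) = 1.536 m·K/W
  R'_copper = ln(0.327/0.293)/(2πk) = 0.1098/(2π·403) = 4.336×10^-5 m·K/W
ΣR = 0.007105 + 1.310×10^-4 + 1.536 + 4.336×10^-5 = 1.543 m·K/W
Q' = ΔT/ΣR = (535 °C − 34.8 °C)/1.543 = 324 W/m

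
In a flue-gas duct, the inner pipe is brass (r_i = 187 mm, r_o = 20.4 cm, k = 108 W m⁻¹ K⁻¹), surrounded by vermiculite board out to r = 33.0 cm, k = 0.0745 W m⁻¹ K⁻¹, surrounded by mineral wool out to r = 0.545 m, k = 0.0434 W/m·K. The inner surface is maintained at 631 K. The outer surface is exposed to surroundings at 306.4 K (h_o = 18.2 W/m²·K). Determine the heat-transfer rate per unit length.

Series thermal resistances, inner to outer:
  R'_brass = ln(0.204/0.187)/(2πk) = 0.08701/(2π·108) = 1.282×10^-4 m·K/W
  R'_vermiculite board = ln(0.330/0.204)/(2πk) = 0.4810/(2π·0.0745) = 1.028 m·K/W
  R'_mineral wool = ln(0.545/0.330)/(2πk) = 0.5017/(2π·0.0434) = 1.840 m·K/W
  R'_conv,out = 1/(2πr h) = 1/(2π·0.545·18.2) = 0.01605 m·K/W
ΣR = 1.282×10^-4 + 1.028 + 1.840 + 0.01605 = 2.884 m·K/W
Q' = ΔT/ΣR = (631 K − 306.4 K)/2.884 = 113 W/m

Q' = 113 W/m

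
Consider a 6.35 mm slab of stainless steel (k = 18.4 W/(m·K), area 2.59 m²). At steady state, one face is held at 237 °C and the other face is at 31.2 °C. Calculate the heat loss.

Q = 1540 kW

Q = kA·ΔT/L = 18.4 × 2.59 × |237 °C − 31.2 °C| / 0.00635 = 1.54×10^6 W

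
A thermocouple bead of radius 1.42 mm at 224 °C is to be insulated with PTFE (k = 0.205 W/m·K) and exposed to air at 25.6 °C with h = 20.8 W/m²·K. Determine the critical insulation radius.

For a sphere, r_cr = 2k_ins/h = 2·0.205/20.8 = 0.0197 m = 1.97 cm

r_cr = 1.97 cm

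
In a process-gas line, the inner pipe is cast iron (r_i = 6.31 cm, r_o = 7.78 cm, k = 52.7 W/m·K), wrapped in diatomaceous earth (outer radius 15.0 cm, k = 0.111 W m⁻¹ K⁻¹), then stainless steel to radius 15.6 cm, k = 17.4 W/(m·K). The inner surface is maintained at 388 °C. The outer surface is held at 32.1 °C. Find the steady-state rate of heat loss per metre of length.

Q' = 378 W/m

Treat each layer as a resistance in series:
  R'_cast iron = ln(0.0778/0.0631)/(2πk) = 0.2094/(2π·52.7) = 6.325×10^-4 m·K/W
  R'_diatomaceous earth = ln(0.150/0.0778)/(2πk) = 0.6565/(2π·0.111) = 0.9413 m·K/W
  R'_stainless steel = ln(0.156/0.150)/(2πk) = 0.03922/(2π·17.4) = 3.587×10^-4 m·K/W
ΣR = 6.325×10^-4 + 0.9413 + 3.587×10^-4 = 0.9423 m·K/W
Q' = ΔT/ΣR = (388 °C − 32.1 °C)/0.9423 = 378 W/m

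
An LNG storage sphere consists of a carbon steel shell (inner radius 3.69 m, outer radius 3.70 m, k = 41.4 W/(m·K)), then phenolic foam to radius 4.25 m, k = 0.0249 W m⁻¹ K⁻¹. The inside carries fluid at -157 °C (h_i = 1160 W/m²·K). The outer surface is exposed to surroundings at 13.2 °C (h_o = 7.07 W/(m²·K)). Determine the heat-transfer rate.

Resistance network (inner→outer):
  R_conv,in = 1/(4πr²h) = 1/(4π·3.69²·1160) = 5.038×10^-6 K/W
  R_carbon steel = (1/3.69 − 1/3.70)/(4πk) = 7.324×10^-4/(4π·41.4) = 1.408×10^-6 K/W
  R_phenolic foam = (1/3.70 − 1/4.25)/(4πk) = 0.03498/(4π·0.0249) = 0.1118 K/W
  R_conv,out = 1/(4πr²h) = 1/(4π·4.25²·7.07) = 6.232×10^-4 K/W
ΣR = 5.038×10^-6 + 1.408×10^-6 + 0.1118 + 6.232×10^-4 = 0.1124 K/W
Q = ΔT/ΣR = (-157 °C − 13.2 °C)/0.1124 = -1510 W
(Negative Q ⇒ heat flows inward; heat gain = 1510 W.)

Q = 1510 W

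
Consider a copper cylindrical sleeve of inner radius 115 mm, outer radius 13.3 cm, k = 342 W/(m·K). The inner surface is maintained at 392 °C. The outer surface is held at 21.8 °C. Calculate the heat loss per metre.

Q' = 2πk·ΔT/ln(r₂/r₁) = 2π × 342 × 370.2 / ln(0.133/0.115) = 5.47×10^6 W/m

Q' = 5470 kW/m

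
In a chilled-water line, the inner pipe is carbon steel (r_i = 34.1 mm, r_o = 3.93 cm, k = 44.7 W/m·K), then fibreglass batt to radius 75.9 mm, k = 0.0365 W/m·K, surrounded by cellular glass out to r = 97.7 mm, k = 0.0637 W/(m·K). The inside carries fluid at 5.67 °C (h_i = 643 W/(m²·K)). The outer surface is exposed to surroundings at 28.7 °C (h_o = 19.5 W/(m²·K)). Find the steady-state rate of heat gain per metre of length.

Treat each layer as a resistance in series:
  R'_conv,in = 1/(2πr h) = 1/(2π·0.0341·643) = 0.007259 m·K/W
  R'_carbon steel = ln(0.0393/0.0341)/(2πk) = 0.1419/(2π·44.7) = 5.053×10^-4 m·K/W
  R'_fibreglass batt = ln(0.0759/0.0393)/(2πk) = 0.6582/(2π·0.0365) = 2.870 m·K/W
  R'_cellular glass = ln(0.0977/0.0759)/(2πk) = 0.2525/(2π·0.0637) = 0.6308 m·K/W
  R'_conv,out = 1/(2πr h) = 1/(2π·0.0977·19.5) = 0.08354 m·K/W
ΣR = 0.007259 + 5.053×10^-4 + 2.870 + 0.6308 + 0.08354 = 3.592 m·K/W
Q' = ΔT/ΣR = (5.67 °C − 28.7 °C)/3.592 = -6.41 W/m
(Negative Q' ⇒ heat flows inward; heat gain = 6.41 W/m.)

Q' = 6.41 W/m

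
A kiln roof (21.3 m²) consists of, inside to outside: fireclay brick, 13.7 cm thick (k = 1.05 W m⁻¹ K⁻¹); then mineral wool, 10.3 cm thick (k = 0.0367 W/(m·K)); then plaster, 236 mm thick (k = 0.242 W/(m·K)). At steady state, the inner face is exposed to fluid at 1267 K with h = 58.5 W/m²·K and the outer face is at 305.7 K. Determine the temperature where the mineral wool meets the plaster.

Resistance network (inner→outer):
  R_conv,in = 1/(hA) = 1/(58.5·21.3) = 8.025×10^-4 K/W
  R_fireclay brick = L/(kA) = 0.137/(1.05·21.3) = 0.006126 K/W
  R_mineral wool = L/(kA) = 0.103/(0.0367·21.3) = 0.1318 K/W
  R_plaster = L/(kA) = 0.236/(0.242·21.3) = 0.04578 K/W
ΣR = 8.025×10^-4 + 0.006126 + 0.1318 + 0.04578 = 0.1845 K/W
Q = ΔT/ΣR = (1267 K − 305.7 K)/0.1845 = 5210 W
From the inner boundary to the mineral wool/plaster interface, ΣR_partial = 0.1387 K/W.
T_interface = T_in − Q·ΣR_partial = 1267 K − (5210)(0.1387) = 544 K

T = 544 K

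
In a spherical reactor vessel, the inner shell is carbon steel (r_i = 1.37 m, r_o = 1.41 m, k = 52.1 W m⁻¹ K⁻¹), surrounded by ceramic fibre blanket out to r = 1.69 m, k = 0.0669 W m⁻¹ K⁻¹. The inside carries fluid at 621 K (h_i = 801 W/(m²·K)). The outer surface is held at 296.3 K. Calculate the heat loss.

Treat each layer as a resistance in series:
  R_conv,in = 1/(4πr²h) = 1/(4π·1.37²·801) = 5.293×10^-5 K/W
  R_carbon steel = (1/1.37 − 1/1.41)/(4πk) = 0.02071/(4π·52.1) = 3.163×10^-5 K/W
  R_ceramic fibre blanket = (1/1.41 − 1/1.69)/(4πk) = 0.1175/(4π·0.0669) = 0.1398 K/W
ΣR = 5.293×10^-5 + 3.163×10^-5 + 0.1398 = 0.1399 K/W
Q = ΔT/ΣR = (621 K − 296.3 K)/0.1399 = 2320 W

Q = 2.32 kW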